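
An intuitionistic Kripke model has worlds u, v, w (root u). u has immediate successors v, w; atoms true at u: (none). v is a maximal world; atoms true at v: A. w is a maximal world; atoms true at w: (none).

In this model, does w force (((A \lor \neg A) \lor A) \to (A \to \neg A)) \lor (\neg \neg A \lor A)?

w \Vdash (((A \lor \neg A) \lor A) \to (A \to \neg A)) \lor (\neg \neg A \lor A) via the disjunct ((A \lor \neg A) \lor A) \to (A \to \neg A).

Yes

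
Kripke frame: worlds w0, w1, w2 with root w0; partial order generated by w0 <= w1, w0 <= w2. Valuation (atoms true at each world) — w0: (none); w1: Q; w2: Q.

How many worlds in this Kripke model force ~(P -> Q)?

w0: does not force it — w0 ||-/- ~(P -> Q) since w0 is accessible from w0 and w0 ||- P -> Q.
w1: does not force it — w1 ||-/- ~(P -> Q) since w1 is accessible from w1 and w1 ||- P -> Q.
w2: does not force it.
Worlds forcing the formula: { }.

0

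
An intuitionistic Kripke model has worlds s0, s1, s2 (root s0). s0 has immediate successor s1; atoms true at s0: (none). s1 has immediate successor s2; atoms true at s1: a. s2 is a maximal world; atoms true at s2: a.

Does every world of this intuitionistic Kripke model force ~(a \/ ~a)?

Not every world: s0 ||-/- ~(a \/ ~a).
s0 ||-/- ~(a \/ ~a) since s1 is accessible from s0 and s1 ||- a \/ ~a.
s1 ||- a \/ ~a via the disjunct a.

No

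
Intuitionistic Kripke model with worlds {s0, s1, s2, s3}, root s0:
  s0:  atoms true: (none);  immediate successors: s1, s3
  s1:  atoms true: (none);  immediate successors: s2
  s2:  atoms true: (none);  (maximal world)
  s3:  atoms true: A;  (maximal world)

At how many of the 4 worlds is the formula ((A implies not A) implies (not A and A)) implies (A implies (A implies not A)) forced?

2

s0: does not force it — s0 does not force ((A implies not A) implies (not A and A)) implies (A implies (A implies not A)): at the accessible world s3, s3 forces (A implies not A) implies (not A and A) but s3 does not force A implies (A implies not A).
s1: forces it.
s2: forces it.
s3: does not force it — s3 does not force ((A implies not A) implies (not A and A)) implies (A implies (A implies not A)): already at s3 itself, s3 forces (A implies not A) implies (not A and A) but s3 does not force A implies (A implies not A).
Worlds forcing the formula: {s1, s2}.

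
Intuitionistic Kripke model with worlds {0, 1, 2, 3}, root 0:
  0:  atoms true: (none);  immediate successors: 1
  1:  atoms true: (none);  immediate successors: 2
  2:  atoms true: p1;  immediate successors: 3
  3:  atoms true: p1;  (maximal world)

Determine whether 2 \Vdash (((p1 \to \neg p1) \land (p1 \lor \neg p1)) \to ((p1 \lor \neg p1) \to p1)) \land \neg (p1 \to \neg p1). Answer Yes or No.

Yes

2 \Vdash (((p1 \to \neg p1) \land (p1 \lor \neg p1)) \to ((p1 \lor \neg p1) \to p1)) \land \neg (p1 \to \neg p1) since 2 forces both conjuncts.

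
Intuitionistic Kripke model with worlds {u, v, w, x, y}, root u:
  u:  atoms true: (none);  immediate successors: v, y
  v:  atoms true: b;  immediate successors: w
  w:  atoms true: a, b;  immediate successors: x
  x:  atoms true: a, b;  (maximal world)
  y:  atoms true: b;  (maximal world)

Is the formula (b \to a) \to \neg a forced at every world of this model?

Not every world: u \nVdash (b \to a) \to \neg a.
u \nVdash (b \to a) \to \neg a: at the accessible world w, w \Vdash b \to a but w \nVdash \neg a.
w \nVdash \neg a since w is accessible from w and w \Vdash a.

No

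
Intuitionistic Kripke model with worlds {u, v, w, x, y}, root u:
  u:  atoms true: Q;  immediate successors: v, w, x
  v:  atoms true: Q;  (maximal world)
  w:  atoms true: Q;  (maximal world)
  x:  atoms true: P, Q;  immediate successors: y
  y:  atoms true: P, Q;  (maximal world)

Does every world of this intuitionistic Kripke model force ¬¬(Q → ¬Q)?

No

Not every world: u ⊮ ¬¬(Q → ¬Q).
u ⊮ ¬¬(Q → ¬Q) since u is accessible from u and u ⊩ ¬(Q → ¬Q).
u ⊩ ¬(Q → ¬Q): no world accessible from u forces Q → ¬Q.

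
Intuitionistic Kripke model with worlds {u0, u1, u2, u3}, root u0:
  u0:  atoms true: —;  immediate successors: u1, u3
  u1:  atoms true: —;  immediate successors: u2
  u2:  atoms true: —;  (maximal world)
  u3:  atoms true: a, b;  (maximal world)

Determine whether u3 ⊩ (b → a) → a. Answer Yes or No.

u3 ⊩ (b → a) → a: every world accessible from u3 that forces b → a (namely u3) also forces a.

Yes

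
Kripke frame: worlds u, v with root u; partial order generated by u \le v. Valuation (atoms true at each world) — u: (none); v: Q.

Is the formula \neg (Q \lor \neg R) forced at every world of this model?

Not every world: u \nVdash \neg (Q \lor \neg R).
u \nVdash \neg (Q \lor \neg R) since u is accessible from u and u \Vdash Q \lor \neg R.
u \Vdash Q \lor \neg R via the disjunct \neg R.

No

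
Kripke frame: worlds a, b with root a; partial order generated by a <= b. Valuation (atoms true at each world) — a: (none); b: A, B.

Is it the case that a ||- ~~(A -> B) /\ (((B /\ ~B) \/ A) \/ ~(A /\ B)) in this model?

No

a ||-/- ~~(A -> B) /\ (((B /\ ~B) \/ A) \/ ~(A /\ B)) since a fails ((B /\ ~B) \/ A) \/ ~(A /\ B).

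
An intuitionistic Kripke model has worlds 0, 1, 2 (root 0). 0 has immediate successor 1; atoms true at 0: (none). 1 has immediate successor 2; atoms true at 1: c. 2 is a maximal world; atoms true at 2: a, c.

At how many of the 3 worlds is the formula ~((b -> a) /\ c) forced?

0: does not force it — 0 ||-/- ~((b -> a) /\ c) since 1 is accessible from 0 and 1 ||- (b -> a) /\ c.
1: does not force it — 1 ||-/- ~((b -> a) /\ c) since 1 is accessible from 1 and 1 ||- (b -> a) /\ c.
2: does not force it.
Worlds forcing the formula: { }.

0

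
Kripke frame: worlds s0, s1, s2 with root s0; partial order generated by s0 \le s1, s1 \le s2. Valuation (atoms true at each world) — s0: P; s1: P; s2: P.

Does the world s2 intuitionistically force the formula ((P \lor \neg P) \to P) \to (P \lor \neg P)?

s2 \Vdash ((P \lor \neg P) \to P) \to (P \lor \neg P): every world accessible from s2 that forces (P \lor \neg P) \to P (namely s2) also forces P \lor \neg P.

Yes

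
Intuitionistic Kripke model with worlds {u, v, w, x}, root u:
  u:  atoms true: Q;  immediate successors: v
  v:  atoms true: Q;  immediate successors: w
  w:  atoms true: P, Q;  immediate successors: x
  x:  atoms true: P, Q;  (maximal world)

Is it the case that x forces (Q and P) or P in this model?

x forces (Q and P) or P via the disjunct Q and P.

Yes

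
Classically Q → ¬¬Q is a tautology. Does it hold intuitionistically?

Yes

This is double-negation introduction, which is intuitionistically derivable.
If a world forces Q then every accessible world forces Q (persistence), so none forces ¬Q; hence ¬¬Q.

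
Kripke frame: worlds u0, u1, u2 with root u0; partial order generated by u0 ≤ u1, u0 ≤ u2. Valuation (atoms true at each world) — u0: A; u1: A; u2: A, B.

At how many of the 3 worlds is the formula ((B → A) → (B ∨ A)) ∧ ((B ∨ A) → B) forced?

u0: does not force it — u0 ⊮ ((B → A) → (B ∨ A)) ∧ ((B ∨ A) → B) since u0 fails (B ∨ A) → B.
u1: does not force it.
u2: forces it.
Worlds forcing the formula: {u2}.

1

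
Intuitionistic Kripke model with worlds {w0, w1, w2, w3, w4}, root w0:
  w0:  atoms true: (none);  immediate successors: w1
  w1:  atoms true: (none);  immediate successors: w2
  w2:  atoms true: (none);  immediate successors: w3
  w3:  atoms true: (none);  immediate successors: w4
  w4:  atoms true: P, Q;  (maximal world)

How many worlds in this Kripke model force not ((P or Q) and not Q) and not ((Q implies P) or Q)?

0

w0: does not force it — w0 does not force not ((P or Q) and not Q) and not ((Q implies P) or Q) since w0 fails not ((Q implies P) or Q).
w1: does not force it — w1 does not force not ((P or Q) and not Q) and not ((Q implies P) or Q) since w1 fails not ((Q implies P) or Q).
w2: does not force it.
w3: does not force it.
w4: does not force it.
Worlds forcing the formula: { }.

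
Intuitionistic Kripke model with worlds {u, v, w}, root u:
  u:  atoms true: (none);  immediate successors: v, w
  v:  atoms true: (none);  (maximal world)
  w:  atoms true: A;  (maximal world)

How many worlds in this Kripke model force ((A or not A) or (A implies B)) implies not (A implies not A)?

1

u: does not force it — u does not force ((A or not A) or (A implies B)) implies not (A implies not A): at the accessible world v, v forces (A or not A) or (A implies B) but v does not force not (A implies not A).
v: does not force it — v does not force ((A or not A) or (A implies B)) implies not (A implies not A): already at v itself, v forces (A or not A) or (A implies B) but v does not force not (A implies not A).
w: forces it.
Worlds forcing the formula: {w}.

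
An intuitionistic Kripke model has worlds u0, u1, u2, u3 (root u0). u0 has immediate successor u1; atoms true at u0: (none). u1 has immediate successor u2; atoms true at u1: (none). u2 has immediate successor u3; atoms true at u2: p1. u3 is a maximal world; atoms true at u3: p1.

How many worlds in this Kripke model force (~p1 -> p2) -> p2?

u0: does not force it — u0 ||-/- (~p1 -> p2) -> p2: already at u0 itself, u0 ||- ~p1 -> p2 but u0 ||-/- p2.
u1: does not force it — u1 ||-/- (~p1 -> p2) -> p2: already at u1 itself, u1 ||- ~p1 -> p2 but u1 ||-/- p2.
u2: does not force it.
u3: does not force it.
Worlds forcing the formula: { }.

0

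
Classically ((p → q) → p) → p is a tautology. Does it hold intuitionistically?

No

This is Peirce's law, which is not intuitionistically valid.
A Kripke countermodel: worlds 0, 1; order generated by 0 ≤ 1; atoms true at each world — 0:{}; 1:{p}.
0 ⊮ ((p → q) → p) → p: already at 0 itself, 0 ⊩ (p → q) → p but 0 ⊮ p.
0 lacks atom p, so 0 ⊮ p.
So the root 0 does not force the formula.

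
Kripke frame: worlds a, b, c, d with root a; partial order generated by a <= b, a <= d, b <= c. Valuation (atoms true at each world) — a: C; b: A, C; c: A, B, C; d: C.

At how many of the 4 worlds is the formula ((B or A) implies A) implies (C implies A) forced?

2

a: does not force it — a does not force ((B or A) implies A) implies (C implies A): already at a itself, a forces (B or A) implies A but a does not force C implies A.
b: forces it.
c: forces it.
d: does not force it — d does not force ((B or A) implies A) implies (C implies A): already at d itself, d forces (B or A) implies A but d does not force C implies A.
Worlds forcing the formula: {b, c}.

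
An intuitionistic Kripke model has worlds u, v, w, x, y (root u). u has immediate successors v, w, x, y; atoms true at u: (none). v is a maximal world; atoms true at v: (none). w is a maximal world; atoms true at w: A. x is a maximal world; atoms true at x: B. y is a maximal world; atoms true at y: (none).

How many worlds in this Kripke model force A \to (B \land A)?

3

u: does not force it — u \nVdash A \to (B \land A): at the accessible world w, w \Vdash A but w \nVdash B \land A.
v: forces it.
w: does not force it — w \nVdash A \to (B \land A): already at w itself, w \Vdash A but w \nVdash B \land A.
x: forces it.
y: forces it.
Worlds forcing the formula: {v, x, y}.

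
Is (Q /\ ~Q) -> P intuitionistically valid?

Yes

This is an instance of ex falso quodlibet, which is intuitionistically derivable.
No world can force both Q and ~Q, so the antecedent Q /\ ~Q is never forced and the implication holds vacuously at every world.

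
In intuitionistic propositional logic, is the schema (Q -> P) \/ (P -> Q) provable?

This is the Gödel–Dummett linearity axiom, which is not intuitionistically valid.
A Kripke countermodel: worlds u0, u1, u2; order generated by u0 <= u1, u0 <= u2; atoms true at each world — u0:{}; u1:{Q}; u2:{P}.
u0 ||-/- (Q -> P) \/ (P -> Q): neither disjunct is forced at u0.
u0 ||-/- Q -> P: at the accessible world u1, u1 ||- Q but u1 ||-/- P.
u1 lacks atom P, so u1 ||-/- P.
So the root u0 does not force the formula.

No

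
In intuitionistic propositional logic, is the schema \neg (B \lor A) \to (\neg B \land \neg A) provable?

This is a constructively valid De Morgan direction (negated disjunction to conjunction of negations), which is intuitionistically derivable.
From \neg (B \lor A): if B held then B \lor A would, contradiction — so \neg B; similarly \neg A.

Yes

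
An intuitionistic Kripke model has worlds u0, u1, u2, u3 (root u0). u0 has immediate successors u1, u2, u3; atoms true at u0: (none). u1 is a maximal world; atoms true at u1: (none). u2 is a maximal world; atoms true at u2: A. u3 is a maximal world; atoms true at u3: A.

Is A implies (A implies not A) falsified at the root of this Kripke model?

u0 does not force A implies (A implies not A): at the accessible world u2, u2 forces A but u2 does not force A implies not A.
u2 does not force A implies not A: already at u2 itself, u2 forces A but u2 does not force not A.
u2 does not force not A since u2 is accessible from u2 and u2 forces A.
So the root u0 does not force A implies (A implies not A); the model is a countermodel.

Yes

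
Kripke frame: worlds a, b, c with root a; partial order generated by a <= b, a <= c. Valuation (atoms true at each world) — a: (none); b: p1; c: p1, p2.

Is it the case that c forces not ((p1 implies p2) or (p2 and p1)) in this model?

c does not force not ((p1 implies p2) or (p2 and p1)) since c is accessible from c and c forces (p1 implies p2) or (p2 and p1).
c forces (p1 implies p2) or (p2 and p1) via the disjunct p1 implies p2.

No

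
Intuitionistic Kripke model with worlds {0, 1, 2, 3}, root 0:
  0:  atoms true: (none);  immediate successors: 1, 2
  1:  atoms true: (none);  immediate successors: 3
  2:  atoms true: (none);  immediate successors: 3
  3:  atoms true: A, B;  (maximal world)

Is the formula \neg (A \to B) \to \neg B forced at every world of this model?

Yes

0 \Vdash \neg (A \to B) \to \neg B vacuously: no world accessible from 0 forces the antecedent \neg (A \to B).
Since the root 0 forces \neg (A \to B) \to \neg B and forcing is persistent (monotone upward), every world forces it.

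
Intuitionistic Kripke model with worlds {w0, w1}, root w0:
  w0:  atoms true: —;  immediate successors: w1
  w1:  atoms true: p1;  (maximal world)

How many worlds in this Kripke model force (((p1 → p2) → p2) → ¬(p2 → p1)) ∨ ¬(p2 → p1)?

w0: does not force it — w0 ⊮ (((p1 → p2) → p2) → ¬(p2 → p1)) ∨ ¬(p2 → p1): neither disjunct is forced at w0.
w1: does not force it — w1 ⊮ (((p1 → p2) → p2) → ¬(p2 → p1)) ∨ ¬(p2 → p1): neither disjunct is forced at w1.
Worlds forcing the formula: { }.

0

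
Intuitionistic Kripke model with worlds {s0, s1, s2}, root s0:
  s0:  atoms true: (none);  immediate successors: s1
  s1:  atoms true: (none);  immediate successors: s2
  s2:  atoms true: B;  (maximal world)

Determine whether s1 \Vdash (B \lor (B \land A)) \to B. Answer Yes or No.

s1 \Vdash (B \lor (B \land A)) \to B: every world accessible from s1 that forces B \lor (B \land A) (namely s2) also forces B.

Yes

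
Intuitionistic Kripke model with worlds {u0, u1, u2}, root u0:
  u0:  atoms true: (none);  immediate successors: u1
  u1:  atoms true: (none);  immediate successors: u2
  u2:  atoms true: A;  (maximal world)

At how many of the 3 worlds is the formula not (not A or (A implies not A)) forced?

3

u0: forces it.
u1: forces it.
u2: forces it.
Worlds forcing the formula: {u0, u1, u2}.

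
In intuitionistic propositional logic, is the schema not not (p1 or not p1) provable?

This is the double negation of excluded middle, which is intuitionistically derivable.
Assuming not (p1 or not p1): from p1 we'd get p1 or not p1, so not p1; but then p1 or not p1 again — contradiction. Hence not not (p1 or not p1).

Yes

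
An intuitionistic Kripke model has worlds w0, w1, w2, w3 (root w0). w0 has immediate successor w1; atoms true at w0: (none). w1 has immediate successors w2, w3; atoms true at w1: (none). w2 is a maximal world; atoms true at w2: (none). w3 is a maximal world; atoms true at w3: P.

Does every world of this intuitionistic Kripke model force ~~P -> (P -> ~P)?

No

Not every world: w0 ||-/- ~~P -> (P -> ~P).
w0 ||-/- ~~P -> (P -> ~P): at the accessible world w3, w3 ||- ~~P but w3 ||-/- P -> ~P.
w3 ||-/- P -> ~P: already at w3 itself, w3 ||- P but w3 ||-/- ~P.
w3 ||-/- ~P since w3 is accessible from w3 and w3 ||- P.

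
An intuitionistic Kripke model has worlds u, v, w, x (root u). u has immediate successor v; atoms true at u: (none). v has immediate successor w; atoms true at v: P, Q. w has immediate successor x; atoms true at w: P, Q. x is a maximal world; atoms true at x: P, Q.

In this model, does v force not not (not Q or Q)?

v forces not not (not Q or Q): no world accessible from v forces not (not Q or Q).

Yes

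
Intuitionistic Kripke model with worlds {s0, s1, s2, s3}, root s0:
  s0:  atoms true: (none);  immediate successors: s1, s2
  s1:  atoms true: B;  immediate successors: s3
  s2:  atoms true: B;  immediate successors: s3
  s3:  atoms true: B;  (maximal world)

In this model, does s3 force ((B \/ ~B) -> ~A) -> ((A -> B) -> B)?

Yes

s3 ||- ((B \/ ~B) -> ~A) -> ((A -> B) -> B): every world accessible from s3 that forces (B \/ ~B) -> ~A (namely s3) also forces (A -> B) -> B.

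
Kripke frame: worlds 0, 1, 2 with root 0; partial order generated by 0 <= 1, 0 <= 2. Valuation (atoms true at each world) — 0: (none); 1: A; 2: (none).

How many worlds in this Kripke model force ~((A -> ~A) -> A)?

1

0: does not force it — 0 ||-/- ~((A -> ~A) -> A) since 1 is accessible from 0 and 1 ||- (A -> ~A) -> A.
1: does not force it.
2: forces it.
Worlds forcing the formula: {2}.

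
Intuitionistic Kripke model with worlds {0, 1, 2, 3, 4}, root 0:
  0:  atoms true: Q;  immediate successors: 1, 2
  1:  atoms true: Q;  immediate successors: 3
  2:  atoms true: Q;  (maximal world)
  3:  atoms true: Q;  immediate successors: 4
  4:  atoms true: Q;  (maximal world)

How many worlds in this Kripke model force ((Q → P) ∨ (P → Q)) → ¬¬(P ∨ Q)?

5

0: forces it.
1: forces it.
2: forces it.
3: forces it.
4: forces it.
Worlds forcing the formula: {0, 1, 2, 3, 4}.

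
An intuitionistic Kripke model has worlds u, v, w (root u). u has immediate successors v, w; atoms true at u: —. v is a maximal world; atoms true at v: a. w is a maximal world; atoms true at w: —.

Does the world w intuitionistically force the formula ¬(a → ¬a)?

w ⊮ ¬(a → ¬a) since w is accessible from w and w ⊩ a → ¬a.
w ⊩ a → ¬a vacuously: no world accessible from w forces the antecedent a.

No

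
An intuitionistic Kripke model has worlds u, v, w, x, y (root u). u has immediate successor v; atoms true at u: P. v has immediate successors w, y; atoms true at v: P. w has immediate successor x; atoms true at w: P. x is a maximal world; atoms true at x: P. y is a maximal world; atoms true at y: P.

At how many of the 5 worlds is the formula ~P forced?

0

u: does not force it — u ||-/- ~P since u is accessible from u and u ||- P.
v: does not force it — v ||-/- ~P since v is accessible from v and v ||- P.
w: does not force it — w ||-/- ~P since w is accessible from w and w ||- P.
x: does not force it.
y: does not force it.
Worlds forcing the formula: { }.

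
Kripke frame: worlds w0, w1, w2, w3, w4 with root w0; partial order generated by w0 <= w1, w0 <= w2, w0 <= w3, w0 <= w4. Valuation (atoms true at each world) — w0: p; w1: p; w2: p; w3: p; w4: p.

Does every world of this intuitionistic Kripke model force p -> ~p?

No

Not every world: w0 ||-/- p -> ~p.
w0 ||-/- p -> ~p: already at w0 itself, w0 ||- p but w0 ||-/- ~p.
w0 ||-/- ~p since w0 is accessible from w0 and w0 ||- p.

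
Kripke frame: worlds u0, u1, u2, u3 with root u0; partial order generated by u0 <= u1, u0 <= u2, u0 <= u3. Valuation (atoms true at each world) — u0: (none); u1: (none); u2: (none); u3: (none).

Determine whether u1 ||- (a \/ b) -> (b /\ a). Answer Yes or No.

u1 ||- (a \/ b) -> (b /\ a) vacuously: no world accessible from u1 forces the antecedent a \/ b.

Yes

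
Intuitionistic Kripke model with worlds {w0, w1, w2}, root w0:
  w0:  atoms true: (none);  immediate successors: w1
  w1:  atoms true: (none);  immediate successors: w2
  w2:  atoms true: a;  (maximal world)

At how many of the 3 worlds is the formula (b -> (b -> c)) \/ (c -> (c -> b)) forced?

w0: forces it.
w1: forces it.
w2: forces it.
Worlds forcing the formula: {w0, w1, w2}.

3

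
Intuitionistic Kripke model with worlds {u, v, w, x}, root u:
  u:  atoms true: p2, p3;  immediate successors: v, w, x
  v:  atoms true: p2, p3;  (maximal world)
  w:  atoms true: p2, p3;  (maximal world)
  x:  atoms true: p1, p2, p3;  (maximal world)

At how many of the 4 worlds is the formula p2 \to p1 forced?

1

u: does not force it — u \nVdash p2 \to p1: already at u itself, u \Vdash p2 but u \nVdash p1.
v: does not force it — v \nVdash p2 \to p1: already at v itself, v \Vdash p2 but v \nVdash p1.
w: does not force it — w \nVdash p2 \to p1: already at w itself, w \Vdash p2 but w \nVdash p1.
x: forces it.
Worlds forcing the formula: {x}.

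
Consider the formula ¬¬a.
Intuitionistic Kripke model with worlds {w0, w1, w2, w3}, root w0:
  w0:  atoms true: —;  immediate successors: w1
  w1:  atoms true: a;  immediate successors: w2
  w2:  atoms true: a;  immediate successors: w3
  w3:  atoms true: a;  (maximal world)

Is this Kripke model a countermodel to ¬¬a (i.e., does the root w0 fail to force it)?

No

w0 ⊩ ¬¬a: no world accessible from w0 forces ¬a.
So the root w0 forces ¬¬a; the model is not a countermodel.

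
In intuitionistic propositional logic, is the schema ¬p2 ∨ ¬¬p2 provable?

This is the weak law of excluded middle, which is not intuitionistically valid.
A Kripke countermodel: worlds 0, 1, 2; order generated by 0 ≤ 1, 0 ≤ 2; atoms true at each world — 0:{}; 1:{p2}; 2:{}.
0 ⊮ ¬p2 ∨ ¬¬p2: neither disjunct is forced at 0.
0 ⊮ ¬p2 since 1 is accessible from 0 and 1 ⊩ p2.
So the root 0 does not force the formula.

No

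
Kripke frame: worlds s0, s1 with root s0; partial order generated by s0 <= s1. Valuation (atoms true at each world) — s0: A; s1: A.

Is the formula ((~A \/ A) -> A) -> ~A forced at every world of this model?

No

Not every world: s0 ||-/- ((~A \/ A) -> A) -> ~A.
s0 ||-/- ((~A \/ A) -> A) -> ~A: already at s0 itself, s0 ||- (~A \/ A) -> A but s0 ||-/- ~A.
s0 ||-/- ~A since s0 is accessible from s0 and s0 ||- A.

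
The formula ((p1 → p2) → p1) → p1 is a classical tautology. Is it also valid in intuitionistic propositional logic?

No

This is Peirce's law, which is not intuitionistically valid.
A Kripke countermodel: worlds u, v; order generated by u ≤ v; atoms true at each world — u:{}; v:{p1}.
u ⊮ ((p1 → p2) → p1) → p1: already at u itself, u ⊩ (p1 → p2) → p1 but u ⊮ p1.
u lacks atom p1, so u ⊮ p1.
So the root u does not force the formula.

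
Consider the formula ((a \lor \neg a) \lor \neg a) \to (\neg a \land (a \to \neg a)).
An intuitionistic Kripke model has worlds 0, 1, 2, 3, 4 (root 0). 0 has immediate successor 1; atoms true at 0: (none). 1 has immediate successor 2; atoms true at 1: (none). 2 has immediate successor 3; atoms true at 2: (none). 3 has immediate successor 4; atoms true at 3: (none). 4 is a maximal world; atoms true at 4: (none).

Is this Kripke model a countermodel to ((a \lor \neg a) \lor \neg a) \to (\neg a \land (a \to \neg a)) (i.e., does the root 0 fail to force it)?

No

0 \Vdash ((a \lor \neg a) \lor \neg a) \to (\neg a \land (a \to \neg a)): every world accessible from 0 that forces (a \lor \neg a) \lor \neg a (namely 0, 1, 2, 3, 4) also forces \neg a \land (a \to \neg a).
So the root 0 forces ((a \lor \neg a) \lor \neg a) \to (\neg a \land (a \to \neg a)); the model is not a countermodel.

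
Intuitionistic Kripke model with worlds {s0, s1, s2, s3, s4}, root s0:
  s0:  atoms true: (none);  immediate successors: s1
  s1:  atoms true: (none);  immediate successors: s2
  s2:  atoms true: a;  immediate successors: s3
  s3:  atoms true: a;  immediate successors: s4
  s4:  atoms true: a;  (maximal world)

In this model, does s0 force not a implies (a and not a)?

Yes

s0 forces not a implies (a and not a) vacuously: no world accessible from s0 forces the antecedent not a.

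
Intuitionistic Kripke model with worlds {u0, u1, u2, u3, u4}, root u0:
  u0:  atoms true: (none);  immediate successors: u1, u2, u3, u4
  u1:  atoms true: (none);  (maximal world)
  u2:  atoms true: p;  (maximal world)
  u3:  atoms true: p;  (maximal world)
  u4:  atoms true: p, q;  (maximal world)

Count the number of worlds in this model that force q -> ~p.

3

u0: does not force it — u0 ||-/- q -> ~p: at the accessible world u4, u4 ||- q but u4 ||-/- ~p.
u1: forces it.
u2: forces it.
u3: forces it.
u4: does not force it.
Worlds forcing the formula: {u1, u2, u3}.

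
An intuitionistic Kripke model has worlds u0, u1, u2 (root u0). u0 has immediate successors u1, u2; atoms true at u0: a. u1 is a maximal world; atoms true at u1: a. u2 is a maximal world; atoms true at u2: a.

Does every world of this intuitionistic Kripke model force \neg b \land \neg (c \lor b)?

Yes

u0 \Vdash \neg b \land \neg (c \lor b) since u0 forces both conjuncts.
Since the root u0 forces \neg b \land \neg (c \lor b) and forcing is persistent (monotone upward), every world forces it.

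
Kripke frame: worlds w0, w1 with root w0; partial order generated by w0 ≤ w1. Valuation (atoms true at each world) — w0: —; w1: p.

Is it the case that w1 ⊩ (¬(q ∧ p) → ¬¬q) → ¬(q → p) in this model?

Yes

w1 ⊩ (¬(q ∧ p) → ¬¬q) → ¬(q → p) vacuously: no world accessible from w1 forces the antecedent ¬(q ∧ p) → ¬¬q.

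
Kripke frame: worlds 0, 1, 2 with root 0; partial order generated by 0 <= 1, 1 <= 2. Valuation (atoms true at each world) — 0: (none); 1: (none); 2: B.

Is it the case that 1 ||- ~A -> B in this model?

No

1 ||-/- ~A -> B: already at 1 itself, 1 ||- ~A but 1 ||-/- B.
1 lacks atom B, so 1 ||-/- B.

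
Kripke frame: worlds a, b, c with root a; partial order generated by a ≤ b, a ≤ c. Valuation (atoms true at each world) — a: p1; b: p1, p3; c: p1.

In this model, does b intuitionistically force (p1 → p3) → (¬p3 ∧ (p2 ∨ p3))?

b ⊮ (p1 → p3) → (¬p3 ∧ (p2 ∨ p3)): already at b itself, b ⊩ p1 → p3 but b ⊮ ¬p3 ∧ (p2 ∨ p3).
b ⊮ ¬p3 ∧ (p2 ∨ p3) since b fails ¬p3.

No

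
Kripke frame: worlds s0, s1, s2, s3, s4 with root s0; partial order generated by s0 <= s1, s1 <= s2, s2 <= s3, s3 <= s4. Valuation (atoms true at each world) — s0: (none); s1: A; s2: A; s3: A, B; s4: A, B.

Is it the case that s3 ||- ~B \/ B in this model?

s3 ||- ~B \/ B via the disjunct B.

Yes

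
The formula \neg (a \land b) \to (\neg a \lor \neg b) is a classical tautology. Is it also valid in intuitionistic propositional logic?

No

This is the constructively invalid direction of De Morgan's law for conjunction, which is not intuitionistically valid.
A Kripke countermodel: worlds u, v, w; order generated by u \le v, u \le w; atoms true at each world — u:{}; v:{a}; w:{b}.
u \nVdash \neg (a \land b) \to (\neg a \lor \neg b): already at u itself, u \Vdash \neg (a \land b) but u \nVdash \neg a \lor \neg b.
u \nVdash \neg a \lor \neg b: neither disjunct is forced at u.
u \nVdash \neg a since v is accessible from u and v \Vdash a.
So the root u does not force the formula.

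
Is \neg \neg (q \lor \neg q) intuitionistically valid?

This is the double negation of excluded middle, which is intuitionistically derivable.
Assuming \neg (q \lor \neg q): from q we'd get q \lor \neg q, so \neg q; but then q \lor \neg q again — contradiction. Hence \neg \neg (q \lor \neg q).

Yes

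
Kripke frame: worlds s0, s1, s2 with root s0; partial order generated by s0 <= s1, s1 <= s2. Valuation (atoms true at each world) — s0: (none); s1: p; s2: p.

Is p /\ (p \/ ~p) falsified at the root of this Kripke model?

s0 ||-/- p /\ (p \/ ~p) since s0 fails p.
So the root s0 does not force p /\ (p \/ ~p); the model is a countermodel.

Yes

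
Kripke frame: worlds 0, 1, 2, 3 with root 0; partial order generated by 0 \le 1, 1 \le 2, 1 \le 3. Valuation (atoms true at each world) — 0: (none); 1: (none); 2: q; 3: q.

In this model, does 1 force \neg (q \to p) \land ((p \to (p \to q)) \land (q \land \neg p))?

No

1 \nVdash \neg (q \to p) \land ((p \to (p \to q)) \land (q \land \neg p)) since 1 fails (p \to (p \to q)) \land (q \land \neg p).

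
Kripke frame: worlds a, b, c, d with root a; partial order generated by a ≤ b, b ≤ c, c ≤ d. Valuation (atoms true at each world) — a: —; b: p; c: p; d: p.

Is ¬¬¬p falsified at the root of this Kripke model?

Yes

a ⊮ ¬¬¬p since a is accessible from a and a ⊩ ¬¬p.
a ⊩ ¬¬p: no world accessible from a forces ¬p.
So the root a does not force ¬¬¬p; the model is a countermodel.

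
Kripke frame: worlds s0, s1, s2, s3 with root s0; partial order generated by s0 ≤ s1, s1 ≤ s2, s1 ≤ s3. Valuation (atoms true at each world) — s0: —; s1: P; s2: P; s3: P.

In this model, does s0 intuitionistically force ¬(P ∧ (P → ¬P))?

Yes

s0 ⊩ ¬(P ∧ (P → ¬P)): no world accessible from s0 forces P ∧ (P → ¬P).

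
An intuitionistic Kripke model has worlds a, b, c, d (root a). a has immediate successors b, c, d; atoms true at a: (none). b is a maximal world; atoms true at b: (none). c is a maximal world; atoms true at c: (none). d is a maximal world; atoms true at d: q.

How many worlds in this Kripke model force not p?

a: forces it.
b: forces it.
c: forces it.
d: forces it.
Worlds forcing the formula: {a, b, c, d}.

4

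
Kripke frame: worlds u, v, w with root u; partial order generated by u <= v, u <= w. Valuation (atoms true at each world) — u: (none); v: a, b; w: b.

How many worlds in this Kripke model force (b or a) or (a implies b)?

3

u: forces it.
v: forces it.
w: forces it.
Worlds forcing the formula: {u, v, w}.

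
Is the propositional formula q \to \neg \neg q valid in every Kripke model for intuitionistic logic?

This is double-negation introduction, which is intuitionistically derivable.
If a world forces q then every accessible world forces q (persistence), so none forces \neg q; hence \neg \neg q.

Yes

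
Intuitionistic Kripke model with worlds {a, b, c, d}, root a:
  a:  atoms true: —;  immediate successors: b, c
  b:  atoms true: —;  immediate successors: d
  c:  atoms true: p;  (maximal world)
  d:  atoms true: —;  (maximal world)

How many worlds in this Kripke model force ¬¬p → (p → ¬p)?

a: does not force it — a ⊮ ¬¬p → (p → ¬p): at the accessible world c, c ⊩ ¬¬p but c ⊮ p → ¬p.
b: forces it.
c: does not force it — c ⊮ ¬¬p → (p → ¬p): already at c itself, c ⊩ ¬¬p but c ⊮ p → ¬p.
d: forces it.
Worlds forcing the formula: {b, d}.

2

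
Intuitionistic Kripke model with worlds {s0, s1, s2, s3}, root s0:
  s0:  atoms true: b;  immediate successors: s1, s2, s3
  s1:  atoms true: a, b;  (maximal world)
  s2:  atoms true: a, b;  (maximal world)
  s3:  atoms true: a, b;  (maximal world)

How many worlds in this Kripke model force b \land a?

s0: does not force it — s0 \nVdash b \land a since s0 fails a.
s1: forces it.
s2: forces it.
s3: forces it.
Worlds forcing the formula: {s1, s2, s3}.

3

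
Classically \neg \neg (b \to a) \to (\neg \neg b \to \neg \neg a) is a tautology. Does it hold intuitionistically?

Yes

This is the distribution of double negation over implication, which is intuitionistically derivable.
Assume \neg \neg (b \to a) and \neg \neg b; suppose \neg a. Then b \to a would give \neg b (by contraposition), contradicting \neg \neg b; so \neg (b \to a), contradicting \neg \neg (b \to a). Hence \neg \neg a.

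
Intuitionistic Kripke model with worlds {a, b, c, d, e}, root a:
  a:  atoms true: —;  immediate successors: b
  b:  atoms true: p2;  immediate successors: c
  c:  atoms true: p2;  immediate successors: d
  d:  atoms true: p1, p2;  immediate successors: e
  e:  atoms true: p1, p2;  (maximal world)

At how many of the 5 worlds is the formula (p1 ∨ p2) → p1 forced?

a: does not force it — a ⊮ (p1 ∨ p2) → p1: at the accessible world b, b ⊩ p1 ∨ p2 but b ⊮ p1.
b: does not force it — b ⊮ (p1 ∨ p2) → p1: already at b itself, b ⊩ p1 ∨ p2 but b ⊮ p1.
c: does not force it.
d: forces it.
e: forces it.
Worlds forcing the formula: {d, e}.

2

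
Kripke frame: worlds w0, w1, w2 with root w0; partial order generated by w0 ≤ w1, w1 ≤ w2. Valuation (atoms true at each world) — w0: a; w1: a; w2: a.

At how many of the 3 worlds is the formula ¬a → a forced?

w0: forces it.
w1: forces it.
w2: forces it.
Worlds forcing the formula: {w0, w1, w2}.

3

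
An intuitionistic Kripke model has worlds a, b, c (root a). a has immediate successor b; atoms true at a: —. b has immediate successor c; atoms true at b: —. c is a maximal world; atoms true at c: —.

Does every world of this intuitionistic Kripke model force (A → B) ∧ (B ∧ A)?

No

Not every world: a ⊮ (A → B) ∧ (B ∧ A).
a ⊮ (A → B) ∧ (B ∧ A) since a fails B ∧ A.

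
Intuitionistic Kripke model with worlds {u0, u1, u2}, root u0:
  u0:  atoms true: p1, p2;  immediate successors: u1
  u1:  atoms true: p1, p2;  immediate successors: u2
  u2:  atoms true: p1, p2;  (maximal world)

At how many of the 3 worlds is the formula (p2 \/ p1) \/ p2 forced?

3

u0: forces it.
u1: forces it.
u2: forces it.
Worlds forcing the formula: {u0, u1, u2}.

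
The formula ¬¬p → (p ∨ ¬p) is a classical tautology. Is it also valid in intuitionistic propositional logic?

No

This is a variant of double-negation elimination (deriving excluded middle from double negation), which is not intuitionistically valid.
A Kripke countermodel: worlds w0, w1; order generated by w0 ≤ w1; atoms true at each world — w0:{}; w1:{p}.
w0 ⊮ ¬¬p → (p ∨ ¬p): already at w0 itself, w0 ⊩ ¬¬p but w0 ⊮ p ∨ ¬p.
w0 ⊮ p ∨ ¬p: neither disjunct is forced at w0.
w0 lacks atom p, so w0 ⊮ p.
So the root w0 does not force the formula.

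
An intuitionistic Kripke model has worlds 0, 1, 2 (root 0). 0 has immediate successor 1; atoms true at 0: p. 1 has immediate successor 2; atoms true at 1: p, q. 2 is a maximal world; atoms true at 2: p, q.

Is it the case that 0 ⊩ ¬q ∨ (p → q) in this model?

0 ⊮ ¬q ∨ (p → q): neither disjunct is forced at 0.
0 ⊮ ¬q since 1 is accessible from 0 and 1 ⊩ q.

No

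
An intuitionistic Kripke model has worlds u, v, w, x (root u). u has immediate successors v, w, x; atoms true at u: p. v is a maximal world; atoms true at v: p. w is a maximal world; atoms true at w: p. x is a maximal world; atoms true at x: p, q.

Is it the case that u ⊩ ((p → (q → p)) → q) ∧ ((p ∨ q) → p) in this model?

u ⊮ ((p → (q → p)) → q) ∧ ((p ∨ q) → p) since u fails (p → (q → p)) → q.

No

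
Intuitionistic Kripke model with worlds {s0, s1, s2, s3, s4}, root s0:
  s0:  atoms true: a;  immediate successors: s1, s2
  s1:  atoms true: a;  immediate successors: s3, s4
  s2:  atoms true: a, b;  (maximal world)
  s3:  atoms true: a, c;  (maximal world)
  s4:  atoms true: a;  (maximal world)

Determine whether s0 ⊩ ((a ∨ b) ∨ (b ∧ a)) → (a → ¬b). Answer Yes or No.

s0 ⊮ ((a ∨ b) ∨ (b ∧ a)) → (a → ¬b): already at s0 itself, s0 ⊩ (a ∨ b) ∨ (b ∧ a) but s0 ⊮ a → ¬b.
s0 ⊮ a → ¬b: already at s0 itself, s0 ⊩ a but s0 ⊮ ¬b.
s0 ⊮ ¬b since s2 is accessible from s0 and s2 ⊩ b.

No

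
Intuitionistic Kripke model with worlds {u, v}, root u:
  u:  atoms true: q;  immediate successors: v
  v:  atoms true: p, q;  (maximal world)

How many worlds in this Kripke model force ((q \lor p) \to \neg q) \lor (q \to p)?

1

u: does not force it — u \nVdash ((q \lor p) \to \neg q) \lor (q \to p): neither disjunct is forced at u.
v: forces it.
Worlds forcing the formula: {v}.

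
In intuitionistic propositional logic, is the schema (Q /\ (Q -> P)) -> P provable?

This is modus ponens in implicational form, which is intuitionistically derivable.
If a world forces Q and Q -> P, then applying the implication at that world (which is accessible from itself) gives P.

Yes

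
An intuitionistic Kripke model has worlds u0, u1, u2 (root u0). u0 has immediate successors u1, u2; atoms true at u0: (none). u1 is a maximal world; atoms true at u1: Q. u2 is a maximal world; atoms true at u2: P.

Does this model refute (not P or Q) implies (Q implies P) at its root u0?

u0 does not force (not P or Q) implies (Q implies P): at the accessible world u1, u1 forces not P or Q but u1 does not force Q implies P.
u1 does not force Q implies P: already at u1 itself, u1 forces Q but u1 does not force P.
u1 lacks atom P, so u1 does not force P.
So the root u0 does not force (not P or Q) implies (Q implies P); the model is a countermodel.

Yes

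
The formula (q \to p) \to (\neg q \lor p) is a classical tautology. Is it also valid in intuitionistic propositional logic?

No

This is the material-implication-as-disjunction principle, which is not intuitionistically valid.
A Kripke countermodel: worlds s0, s1; order generated by s0 \le s1; atoms true at each world — s0:{}; s1:{p,q}.
s0 \nVdash (q \to p) \to (\neg q \lor p): already at s0 itself, s0 \Vdash q \to p but s0 \nVdash \neg q \lor p.
s0 \nVdash \neg q \lor p: neither disjunct is forced at s0.
s0 \nVdash \neg q since s1 is accessible from s0 and s1 \Vdash q.
So the root s0 does not force the formula.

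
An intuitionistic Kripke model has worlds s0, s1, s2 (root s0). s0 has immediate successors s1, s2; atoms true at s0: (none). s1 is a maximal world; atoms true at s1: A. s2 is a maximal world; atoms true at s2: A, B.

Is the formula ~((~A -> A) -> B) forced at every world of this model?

Not every world: s0 ||-/- ~((~A -> A) -> B).
s0 ||-/- ~((~A -> A) -> B) since s2 is accessible from s0 and s2 ||- (~A -> A) -> B.
s2 ||- (~A -> A) -> B: every world accessible from s2 that forces ~A -> A (namely s2) also forces B.

No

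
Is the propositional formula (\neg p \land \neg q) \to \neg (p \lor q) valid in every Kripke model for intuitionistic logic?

Yes

This is a constructively valid De Morgan direction (conjunction of negations to negated disjunction), which is intuitionistically derivable.
If both \neg p and \neg q hold at a world, no accessible world forces p or forces q, so none forces p \lor q.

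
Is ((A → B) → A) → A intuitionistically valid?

This is Peirce's law, which is not intuitionistically valid.
A Kripke countermodel: worlds s0, s1; order generated by s0 ≤ s1; atoms true at each world — s0:{}; s1:{A}.
s0 ⊮ ((A → B) → A) → A: already at s0 itself, s0 ⊩ (A → B) → A but s0 ⊮ A.
s0 lacks atom A, so s0 ⊮ A.
So the root s0 does not force the formula.

No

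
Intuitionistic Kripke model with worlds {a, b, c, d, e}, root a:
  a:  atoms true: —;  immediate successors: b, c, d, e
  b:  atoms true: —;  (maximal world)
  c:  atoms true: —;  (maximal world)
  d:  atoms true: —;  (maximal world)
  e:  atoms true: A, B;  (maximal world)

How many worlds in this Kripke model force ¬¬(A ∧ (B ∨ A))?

1

a: does not force it — a ⊮ ¬¬(A ∧ (B ∨ A)) since b is accessible from a and b ⊩ ¬(A ∧ (B ∨ A)).
b: does not force it — b ⊮ ¬¬(A ∧ (B ∨ A)) since b is accessible from b and b ⊩ ¬(A ∧ (B ∨ A)).
c: does not force it.
d: does not force it.
e: forces it.
Worlds forcing the formula: {e}.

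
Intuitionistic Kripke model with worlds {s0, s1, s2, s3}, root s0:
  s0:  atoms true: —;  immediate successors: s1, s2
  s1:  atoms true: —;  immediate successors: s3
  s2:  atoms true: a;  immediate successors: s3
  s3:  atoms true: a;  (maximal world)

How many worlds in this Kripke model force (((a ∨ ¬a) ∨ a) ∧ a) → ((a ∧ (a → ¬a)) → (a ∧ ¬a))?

4

s0: forces it.
s1: forces it.
s2: forces it.
s3: forces it.
Worlds forcing the formula: {s0, s1, s2, s3}.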